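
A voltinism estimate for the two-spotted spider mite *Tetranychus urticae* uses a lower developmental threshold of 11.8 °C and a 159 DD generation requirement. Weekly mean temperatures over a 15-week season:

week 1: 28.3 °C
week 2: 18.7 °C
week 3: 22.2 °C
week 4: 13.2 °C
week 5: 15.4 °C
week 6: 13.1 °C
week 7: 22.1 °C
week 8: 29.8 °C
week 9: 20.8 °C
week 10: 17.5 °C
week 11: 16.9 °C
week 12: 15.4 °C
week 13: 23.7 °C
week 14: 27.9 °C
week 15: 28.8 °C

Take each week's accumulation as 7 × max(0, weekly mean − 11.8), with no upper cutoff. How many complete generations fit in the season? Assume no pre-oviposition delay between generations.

Weekly DD (7 × max(0, T̄ − 11.8)): 115.5, 48.3, 72.8, 9.8, 25.2, 9.1, 72.1, 126.0, 63.0, 39.9, 35.7, 25.2, 83.3, 112.7, 119.0.
Season total = 957.6 DD.
Complete generations = ⌊957.6 / 159⌋ = 6.

6 generations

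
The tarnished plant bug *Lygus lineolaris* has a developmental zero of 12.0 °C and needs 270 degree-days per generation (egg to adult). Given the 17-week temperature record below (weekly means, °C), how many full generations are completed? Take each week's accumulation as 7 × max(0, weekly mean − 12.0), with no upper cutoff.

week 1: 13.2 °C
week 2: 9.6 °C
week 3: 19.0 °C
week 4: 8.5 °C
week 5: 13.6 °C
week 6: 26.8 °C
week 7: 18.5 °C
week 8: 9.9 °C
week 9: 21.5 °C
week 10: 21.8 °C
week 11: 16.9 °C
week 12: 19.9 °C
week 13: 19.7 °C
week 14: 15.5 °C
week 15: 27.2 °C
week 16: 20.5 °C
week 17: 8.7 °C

Weekly DD (7 × max(0, T̄ − 12.0)): 8.4, 0.0, 49.0, 0.0, 11.2, 103.6, 45.5, 0.0, 66.5, 68.6, 34.3, 55.3, 53.9, 24.5, 106.4, 59.5, 0.0.
Season total = 686.7 DD.
Complete generations = ⌊686.7 / 270⌋ = 2.

2 generations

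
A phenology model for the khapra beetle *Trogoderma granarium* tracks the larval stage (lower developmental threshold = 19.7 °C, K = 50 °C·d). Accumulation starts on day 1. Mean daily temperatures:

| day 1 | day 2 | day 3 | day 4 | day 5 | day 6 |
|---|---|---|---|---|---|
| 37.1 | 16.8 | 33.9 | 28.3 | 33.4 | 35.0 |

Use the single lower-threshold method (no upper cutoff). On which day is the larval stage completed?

day 5

Daily DD above 19.7 °C: 17.4, 0.0, 14.2, 8.6, 13.7, 15.3.
Cumulative: 17.4, 17.4, 31.6, 40.2, 53.9, 69.2.
The total first reaches 50 DD on day 5.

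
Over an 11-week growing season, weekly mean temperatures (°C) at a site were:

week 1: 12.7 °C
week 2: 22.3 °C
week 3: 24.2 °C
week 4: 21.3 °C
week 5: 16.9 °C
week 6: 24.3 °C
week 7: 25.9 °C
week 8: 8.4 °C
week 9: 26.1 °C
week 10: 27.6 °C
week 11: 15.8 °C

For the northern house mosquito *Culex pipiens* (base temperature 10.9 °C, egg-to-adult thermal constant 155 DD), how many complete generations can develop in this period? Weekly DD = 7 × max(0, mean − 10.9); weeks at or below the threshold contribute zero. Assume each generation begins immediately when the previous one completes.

4 generations

Weekly DD (7 × max(0, T̄ − 10.9)): 12.6, 79.8, 93.1, 72.8, 42.0, 93.8, 105.0, 0.0, 106.4, 116.9, 34.3.
Season total = 756.7 DD.
Complete generations = ⌊756.7 / 155⌋ = 4.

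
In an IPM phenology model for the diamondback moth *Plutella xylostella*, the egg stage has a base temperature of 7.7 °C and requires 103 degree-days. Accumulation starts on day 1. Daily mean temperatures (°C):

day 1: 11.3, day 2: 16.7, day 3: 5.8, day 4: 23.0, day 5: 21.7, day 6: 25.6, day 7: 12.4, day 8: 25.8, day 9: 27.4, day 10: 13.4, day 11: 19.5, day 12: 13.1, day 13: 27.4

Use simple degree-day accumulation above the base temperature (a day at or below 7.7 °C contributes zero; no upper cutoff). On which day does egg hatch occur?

day 10

Daily DD above 7.7 °C: 3.6, 9.0, 0.0, 15.3, 14.0, 17.9, 4.7, 18.1, 19.7, 5.7, 11.8, 5.4, 19.7.
Cumulative: 3.6, 12.6, 12.6, 27.9, 41.9, 59.8, 64.5, 82.6, 102.3, 108.0, 119.8, 125.2, 144.9.
The total first reaches 103 DD on day 10.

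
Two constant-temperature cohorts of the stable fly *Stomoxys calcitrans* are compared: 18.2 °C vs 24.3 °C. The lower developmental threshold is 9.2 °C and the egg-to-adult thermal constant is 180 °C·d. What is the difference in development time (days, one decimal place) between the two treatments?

8.1 days

At 18.2 °C: 180 / (18.2 − 9.2) = 180 / 9.0 = 20.000 d.
At 24.3 °C: 180 / (24.3 − 9.2) = 180 / 15.1 = 11.921 d.
Difference = |20.000 − 11.921| = 8.079 ≈ 8.1 days.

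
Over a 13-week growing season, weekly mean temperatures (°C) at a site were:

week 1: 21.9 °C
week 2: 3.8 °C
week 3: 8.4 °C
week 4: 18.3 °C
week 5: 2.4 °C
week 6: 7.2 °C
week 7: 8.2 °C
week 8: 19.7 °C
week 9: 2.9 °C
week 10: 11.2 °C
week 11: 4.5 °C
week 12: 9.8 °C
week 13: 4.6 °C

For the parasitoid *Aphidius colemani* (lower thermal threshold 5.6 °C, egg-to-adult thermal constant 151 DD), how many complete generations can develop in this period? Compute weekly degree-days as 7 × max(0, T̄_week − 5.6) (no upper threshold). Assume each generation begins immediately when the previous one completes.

Weekly DD (7 × max(0, T̄ − 5.6)): 114.1, 0.0, 19.6, 88.9, 0.0, 11.2, 18.2, 98.7, 0.0, 39.2, 0.0, 29.4, 0.0.
Season total = 419.3 DD.
Complete generations = ⌊419.3 / 151⌋ = 2.

2 generations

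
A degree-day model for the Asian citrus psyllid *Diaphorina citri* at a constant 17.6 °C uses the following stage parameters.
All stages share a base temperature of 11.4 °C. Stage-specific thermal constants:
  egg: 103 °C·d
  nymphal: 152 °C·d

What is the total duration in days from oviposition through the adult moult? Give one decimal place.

Daily accumulation at 17.6 °C = 17.6 − 11.4 = 6.2 DD/day.
Total K = 103 + 152 = 255 DD.
Total duration = 255 / 6.2 = 41.129 ≈ 41.1 days.

41.1 days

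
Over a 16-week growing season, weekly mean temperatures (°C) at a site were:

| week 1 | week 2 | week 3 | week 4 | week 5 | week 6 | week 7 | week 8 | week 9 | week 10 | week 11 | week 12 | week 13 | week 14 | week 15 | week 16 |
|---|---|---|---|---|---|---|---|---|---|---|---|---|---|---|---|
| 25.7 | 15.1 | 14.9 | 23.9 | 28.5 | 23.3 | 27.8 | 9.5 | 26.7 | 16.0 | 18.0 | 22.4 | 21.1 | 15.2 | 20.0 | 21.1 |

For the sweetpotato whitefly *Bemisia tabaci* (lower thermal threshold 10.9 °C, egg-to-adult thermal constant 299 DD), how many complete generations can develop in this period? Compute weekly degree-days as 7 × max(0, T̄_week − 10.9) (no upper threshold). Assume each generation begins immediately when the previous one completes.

3 generations

Weekly DD (7 × max(0, T̄ − 10.9)): 103.6, 29.4, 28.0, 91.0, 123.2, 86.8, 118.3, 0.0, 110.6, 35.7, 49.7, 80.5, 71.4, 30.1, 63.7, 71.4.
Season total = 1093.4 DD.
Complete generations = ⌊1093.4 / 299⌋ = 3.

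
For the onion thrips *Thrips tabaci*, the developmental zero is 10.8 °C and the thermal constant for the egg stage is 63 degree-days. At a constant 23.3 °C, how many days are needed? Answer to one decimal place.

Daily accumulation = 23.3 − 10.8 = 12.5 DD/day.
Duration = 63 / 12.5 = 5.040 ≈ 5.0 days.

5.0 days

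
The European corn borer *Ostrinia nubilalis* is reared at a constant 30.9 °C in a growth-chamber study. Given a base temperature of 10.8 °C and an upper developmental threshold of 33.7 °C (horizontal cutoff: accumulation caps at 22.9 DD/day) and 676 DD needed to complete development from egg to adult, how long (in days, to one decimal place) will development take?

Daily accumulation = 30.9 − 10.8 = 20.1 DD/day.
Duration = 676 / 20.1 = 33.632 ≈ 33.6 days.

33.6 days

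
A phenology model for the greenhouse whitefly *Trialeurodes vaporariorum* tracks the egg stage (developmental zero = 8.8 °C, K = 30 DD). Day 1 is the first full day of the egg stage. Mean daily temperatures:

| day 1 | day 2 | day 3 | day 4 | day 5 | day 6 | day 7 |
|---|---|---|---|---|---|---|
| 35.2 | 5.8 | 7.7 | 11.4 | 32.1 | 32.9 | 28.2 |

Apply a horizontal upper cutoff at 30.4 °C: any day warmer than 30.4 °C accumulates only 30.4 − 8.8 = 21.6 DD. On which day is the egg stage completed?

Daily DD above 8.8 °C (capped at 21.6): 21.6, 0.0, 0.0, 2.6, 21.6, 21.6, 19.4.
Cumulative: 21.6, 21.6, 21.6, 24.2, 45.8, 67.4, 86.8.
The total first reaches 30 DD on day 5.

day 5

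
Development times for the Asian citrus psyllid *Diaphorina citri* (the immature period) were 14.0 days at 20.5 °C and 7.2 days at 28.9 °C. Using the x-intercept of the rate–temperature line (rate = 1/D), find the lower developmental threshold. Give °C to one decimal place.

11.6 °C

Equal thermal constants: D₁(T₁ − T_b) = D₂(T₂ − T_b).
14.0·(20.5 − T_b) = 7.2·(28.9 − T_b)
T_b = (14.0·20.5 − 7.2·28.9) / (14.0 − 7.2) = 78.92 / 6.8 = 11.606 °C ≈ 11.6 °C.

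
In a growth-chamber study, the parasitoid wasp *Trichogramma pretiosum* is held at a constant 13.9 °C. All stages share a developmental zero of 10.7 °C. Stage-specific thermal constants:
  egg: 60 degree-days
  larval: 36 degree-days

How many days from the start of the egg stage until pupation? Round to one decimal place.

Daily accumulation at 13.9 °C = 13.9 − 10.7 = 3.2 DD/day.
Total K = 60 + 36 = 96 DD.
Total duration = 96 / 3.2 = 30.000 ≈ 30.0 days.

30.0 days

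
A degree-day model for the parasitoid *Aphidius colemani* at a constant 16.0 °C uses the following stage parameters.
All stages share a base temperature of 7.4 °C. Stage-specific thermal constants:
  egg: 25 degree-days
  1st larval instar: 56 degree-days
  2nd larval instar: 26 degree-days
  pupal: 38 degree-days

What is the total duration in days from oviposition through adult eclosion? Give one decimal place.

Daily accumulation at 16.0 °C = 16.0 − 7.4 = 8.6 DD/day.
Total K = 25 + 56 + 26 + 38 = 145 DD.
Total duration = 145 / 8.6 = 16.860 ≈ 16.9 days.

16.9 days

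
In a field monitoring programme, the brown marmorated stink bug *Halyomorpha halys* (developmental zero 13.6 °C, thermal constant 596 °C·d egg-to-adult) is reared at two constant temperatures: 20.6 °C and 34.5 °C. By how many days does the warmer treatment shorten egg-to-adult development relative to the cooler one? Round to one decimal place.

56.6 days

At 20.6 °C: 596 / (20.6 − 13.6) = 596 / 7.0 = 85.143 d.
At 34.5 °C: 596 / (34.5 − 13.6) = 596 / 20.9 = 28.517 d.
Difference = |85.143 − 28.517| = 56.626 ≈ 56.6 days.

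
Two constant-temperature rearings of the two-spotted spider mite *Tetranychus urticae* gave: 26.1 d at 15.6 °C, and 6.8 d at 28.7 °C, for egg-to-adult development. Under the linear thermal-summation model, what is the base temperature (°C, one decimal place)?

11.0 °C

Under the model K = D·(T − T_b), so D₁·(T₁ − T_b) = D₂·(T₂ − T_b).
26.1·(15.6 − T_b) = 6.8·(28.7 − T_b)
T_b = (26.1·15.6 − 6.8·28.7) / (26.1 − 6.8) = 212.00 / 19.3 = 10.984 °C ≈ 11.0 °C.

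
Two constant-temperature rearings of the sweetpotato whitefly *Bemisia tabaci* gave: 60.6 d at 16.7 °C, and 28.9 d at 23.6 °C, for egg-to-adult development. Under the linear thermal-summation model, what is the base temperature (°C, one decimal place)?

Linear rate model ⇒ the product D·(T − T_b) is constant across temperatures.
60.6·(16.7 − T_b) = 28.9·(23.6 − T_b)
T_b = (60.6·16.7 − 28.9·23.6) / (60.6 − 28.9) = 329.98 / 31.7 = 10.409 °C ≈ 10.4 °C.

10.4 °C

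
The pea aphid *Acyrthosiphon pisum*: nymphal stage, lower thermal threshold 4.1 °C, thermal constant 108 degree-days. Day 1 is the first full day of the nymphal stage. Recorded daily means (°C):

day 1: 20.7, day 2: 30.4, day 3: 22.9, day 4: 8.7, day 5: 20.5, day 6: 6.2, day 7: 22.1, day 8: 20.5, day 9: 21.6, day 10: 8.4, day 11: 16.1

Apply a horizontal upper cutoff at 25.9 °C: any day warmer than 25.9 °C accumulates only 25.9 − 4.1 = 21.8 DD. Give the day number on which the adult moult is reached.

Daily DD above 4.1 °C (capped at 21.8): 16.6, 21.8, 18.8, 4.6, 16.4, 2.1, 18.0, 16.4, 17.5, 4.3, 12.0.
Cumulative: 16.6, 38.4, 57.2, 61.8, 78.2, 80.3, 98.3, 114.7, 132.2, 136.5, 148.5.
The total first reaches 108 DD on day 8.

day 8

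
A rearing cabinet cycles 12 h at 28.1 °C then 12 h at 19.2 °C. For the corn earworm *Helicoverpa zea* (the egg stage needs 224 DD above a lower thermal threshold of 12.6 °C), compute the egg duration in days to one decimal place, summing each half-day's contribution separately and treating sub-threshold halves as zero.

20.3 days

Day half: max(0, 28.1 − 12.6) × 0.5 = 15.5 × 0.5 = 7.75 DD.
Night half: max(0, 19.2 − 12.6) × 0.5 = 6.6 × 0.5 = 3.30 DD.
Per 24 h: 11.05 DD/day.
Duration = 224 / 11.05 = 20.271 ≈ 20.3 days.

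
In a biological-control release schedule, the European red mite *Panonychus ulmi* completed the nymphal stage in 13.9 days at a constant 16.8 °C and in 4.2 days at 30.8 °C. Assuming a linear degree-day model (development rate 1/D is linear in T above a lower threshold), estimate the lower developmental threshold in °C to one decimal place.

10.7 °C

Equal thermal constants: D₁(T₁ − T_b) = D₂(T₂ − T_b).
13.9·(16.8 − T_b) = 4.2·(30.8 − T_b)
T_b = (13.9·16.8 − 4.2·30.8) / (13.9 − 4.2) = 104.16 / 9.7 = 10.738 °C ≈ 10.7 °C.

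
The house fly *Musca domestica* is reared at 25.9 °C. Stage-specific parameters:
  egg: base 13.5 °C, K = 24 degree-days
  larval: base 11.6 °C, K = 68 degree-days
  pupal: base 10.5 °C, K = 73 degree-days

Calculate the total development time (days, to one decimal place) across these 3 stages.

egg: 24 / (25.9 − 13.5) = 24 / 12.4 = 1.935 d.
larval: 68 / (25.9 − 11.6) = 68 / 14.3 = 4.755 d.
pupal: 73 / (25.9 − 10.5) = 73 / 15.4 = 4.740 d.
Sum = 11.431 ≈ 11.4 days.

11.4 days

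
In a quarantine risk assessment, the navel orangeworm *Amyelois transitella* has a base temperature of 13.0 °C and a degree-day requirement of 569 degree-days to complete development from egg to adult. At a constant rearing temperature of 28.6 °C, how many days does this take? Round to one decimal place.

Daily accumulation = 28.6 − 13.0 = 15.6 DD/day.
Duration = 569 / 15.6 = 36.474 ≈ 36.5 days.

36.5 days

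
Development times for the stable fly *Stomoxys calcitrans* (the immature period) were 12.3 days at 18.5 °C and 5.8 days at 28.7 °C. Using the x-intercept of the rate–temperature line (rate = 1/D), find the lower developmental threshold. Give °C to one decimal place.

Under the model K = D·(T − T_b), so D₁·(T₁ − T_b) = D₂·(T₂ − T_b).
12.3·(18.5 − T_b) = 5.8·(28.7 − T_b)
T_b = (12.3·18.5 − 5.8·28.7) / (12.3 − 5.8) = 61.09 / 6.5 = 9.398 °C ≈ 9.4 °C.

9.4 °C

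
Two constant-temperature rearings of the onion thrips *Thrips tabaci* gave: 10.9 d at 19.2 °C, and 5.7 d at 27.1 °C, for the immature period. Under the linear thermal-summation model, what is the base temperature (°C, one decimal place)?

Linear rate model ⇒ the product D·(T − T_b) is constant across temperatures.
10.9·(19.2 − T_b) = 5.7·(27.1 − T_b)
T_b = (10.9·19.2 − 5.7·27.1) / (10.9 − 5.7) = 54.81 / 5.2 = 10.540 °C ≈ 10.5 °C.

10.5 °C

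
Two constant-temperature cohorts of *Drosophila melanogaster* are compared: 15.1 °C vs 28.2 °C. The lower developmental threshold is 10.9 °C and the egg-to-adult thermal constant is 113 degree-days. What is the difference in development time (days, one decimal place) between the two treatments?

At 15.1 °C: 113 / (15.1 − 10.9) = 113 / 4.2 = 26.905 d.
At 28.2 °C: 113 / (28.2 − 10.9) = 113 / 17.3 = 6.532 d.
Difference = |26.905 − 6.532| = 20.373 ≈ 20.4 days.

20.4 days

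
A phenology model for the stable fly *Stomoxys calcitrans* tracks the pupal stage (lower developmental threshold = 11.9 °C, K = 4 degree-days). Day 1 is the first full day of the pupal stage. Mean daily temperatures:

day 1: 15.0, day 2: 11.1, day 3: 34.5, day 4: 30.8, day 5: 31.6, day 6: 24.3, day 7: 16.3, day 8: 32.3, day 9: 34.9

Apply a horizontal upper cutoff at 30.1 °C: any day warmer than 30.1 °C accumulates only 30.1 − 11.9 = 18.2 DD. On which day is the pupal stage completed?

Daily DD above 11.9 °C (capped at 18.2): 3.1, 0.0, 18.2, 18.2, 18.2, 12.4, 4.4, 18.2, 18.2.
Cumulative: 3.1, 3.1, 21.3, 39.5, 57.7, 70.1, 74.5, 92.7, 110.9.
The total first reaches 4 DD on day 3.

day 3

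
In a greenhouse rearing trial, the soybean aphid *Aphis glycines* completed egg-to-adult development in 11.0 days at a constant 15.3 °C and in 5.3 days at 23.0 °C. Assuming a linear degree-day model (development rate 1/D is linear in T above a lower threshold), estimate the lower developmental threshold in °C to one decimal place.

8.1 °C

Equal thermal constants: D₁(T₁ − T_b) = D₂(T₂ − T_b).
11.0·(15.3 − T_b) = 5.3·(23.0 − T_b)
T_b = (11.0·15.3 − 5.3·23.0) / (11.0 − 5.3) = 46.40 / 5.7 = 8.140 °C ≈ 8.1 °C.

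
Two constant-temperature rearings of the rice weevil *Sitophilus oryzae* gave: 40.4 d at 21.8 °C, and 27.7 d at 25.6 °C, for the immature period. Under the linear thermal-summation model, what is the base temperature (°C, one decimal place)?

13.5 °C

Under the model K = D·(T − T_b), so D₁·(T₁ − T_b) = D₂·(T₂ − T_b).
40.4·(21.8 − T_b) = 27.7·(25.6 − T_b)
T_b = (40.4·21.8 − 27.7·25.6) / (40.4 − 27.7) = 171.60 / 12.7 = 13.512 °C ≈ 13.5 °C.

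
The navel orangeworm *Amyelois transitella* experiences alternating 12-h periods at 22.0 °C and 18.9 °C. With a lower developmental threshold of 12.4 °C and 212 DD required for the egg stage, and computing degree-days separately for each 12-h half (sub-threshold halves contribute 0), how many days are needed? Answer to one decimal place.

Day half: max(0, 22.0 − 12.4) × 0.5 = 9.6 × 0.5 = 4.80 DD.
Night half: max(0, 18.9 − 12.4) × 0.5 = 6.5 × 0.5 = 3.25 DD.
Per 24 h: 8.05 DD/day.
Duration = 212 / 8.05 = 26.335 ≈ 26.3 days.

26.3 days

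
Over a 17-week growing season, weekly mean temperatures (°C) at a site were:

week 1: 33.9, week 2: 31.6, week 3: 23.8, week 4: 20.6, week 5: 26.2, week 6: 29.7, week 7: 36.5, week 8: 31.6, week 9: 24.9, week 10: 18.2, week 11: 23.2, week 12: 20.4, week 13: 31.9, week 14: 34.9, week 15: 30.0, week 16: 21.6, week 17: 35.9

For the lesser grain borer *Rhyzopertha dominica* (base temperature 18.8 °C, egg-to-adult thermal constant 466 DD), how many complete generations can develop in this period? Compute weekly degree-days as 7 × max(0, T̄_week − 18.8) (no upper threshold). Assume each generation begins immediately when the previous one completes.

Weekly DD (7 × max(0, T̄ − 18.8)): 105.7, 89.6, 35.0, 12.6, 51.8, 76.3, 123.9, 89.6, 42.7, 0.0, 30.8, 11.2, 91.7, 112.7, 78.4, 19.6, 119.7.
Season total = 1091.3 DD.
Complete generations = ⌊1091.3 / 466⌋ = 2.

2 generations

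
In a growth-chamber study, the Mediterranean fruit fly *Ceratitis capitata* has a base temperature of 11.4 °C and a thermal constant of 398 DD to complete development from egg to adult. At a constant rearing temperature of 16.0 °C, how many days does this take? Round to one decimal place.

Daily accumulation = 16.0 − 11.4 = 4.6 DD/day.
Duration = 398 / 4.6 = 86.522 ≈ 86.5 days.

86.5 days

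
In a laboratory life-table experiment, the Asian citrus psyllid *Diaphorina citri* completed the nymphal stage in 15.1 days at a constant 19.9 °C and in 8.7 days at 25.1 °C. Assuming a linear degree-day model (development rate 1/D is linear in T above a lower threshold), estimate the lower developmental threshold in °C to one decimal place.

Equal thermal constants: D₁(T₁ − T_b) = D₂(T₂ − T_b).
15.1·(19.9 − T_b) = 8.7·(25.1 − T_b)
T_b = (15.1·19.9 − 8.7·25.1) / (15.1 − 8.7) = 82.12 / 6.4 = 12.831 °C ≈ 12.8 °C.

12.8 °C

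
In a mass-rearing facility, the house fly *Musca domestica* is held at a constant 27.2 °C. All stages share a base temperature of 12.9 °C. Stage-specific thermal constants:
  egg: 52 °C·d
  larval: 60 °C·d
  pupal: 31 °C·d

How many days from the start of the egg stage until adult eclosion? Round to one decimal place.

Daily accumulation at 27.2 °C = 27.2 − 12.9 = 14.3 DD/day.
Total K = 52 + 60 + 31 = 143 DD.
Total duration = 143 / 14.3 = 10.000 ≈ 10.0 days.

10.0 days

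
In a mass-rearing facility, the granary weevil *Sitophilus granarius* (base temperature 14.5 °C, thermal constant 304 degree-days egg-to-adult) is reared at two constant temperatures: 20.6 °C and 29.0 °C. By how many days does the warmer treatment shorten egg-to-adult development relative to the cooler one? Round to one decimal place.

At 20.6 °C: 304 / (20.6 − 14.5) = 304 / 6.1 = 49.836 d.
At 29.0 °C: 304 / (29.0 − 14.5) = 304 / 14.5 = 20.966 d.
Difference = |49.836 − 20.966| = 28.871 ≈ 28.9 days.

28.9 days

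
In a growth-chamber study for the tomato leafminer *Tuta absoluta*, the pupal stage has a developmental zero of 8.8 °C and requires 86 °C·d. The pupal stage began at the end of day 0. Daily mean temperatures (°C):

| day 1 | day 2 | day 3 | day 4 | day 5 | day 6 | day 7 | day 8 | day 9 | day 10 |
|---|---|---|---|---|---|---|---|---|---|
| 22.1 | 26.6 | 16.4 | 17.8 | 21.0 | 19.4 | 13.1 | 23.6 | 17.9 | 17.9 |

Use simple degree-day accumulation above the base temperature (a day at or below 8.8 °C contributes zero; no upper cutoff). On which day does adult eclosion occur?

day 8

Daily DD above 8.8 °C: 13.3, 17.8, 7.6, 9.0, 12.2, 10.6, 4.3, 14.8, 9.1, 9.1.
Cumulative: 13.3, 31.1, 38.7, 47.7, 59.9, 70.5, 74.8, 89.6, 98.7, 107.8.
The total first reaches 86 DD on day 8.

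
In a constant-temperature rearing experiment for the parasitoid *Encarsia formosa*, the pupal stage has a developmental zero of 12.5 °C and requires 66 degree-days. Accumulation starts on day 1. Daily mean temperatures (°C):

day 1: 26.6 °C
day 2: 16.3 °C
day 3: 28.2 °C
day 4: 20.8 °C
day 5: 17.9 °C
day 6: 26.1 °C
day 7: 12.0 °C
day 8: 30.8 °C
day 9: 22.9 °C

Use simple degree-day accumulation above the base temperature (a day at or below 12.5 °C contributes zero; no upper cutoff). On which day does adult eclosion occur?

day 8

Daily DD above 12.5 °C: 14.1, 3.8, 15.7, 8.3, 5.4, 13.6, 0.0, 18.3, 10.4.
Cumulative: 14.1, 17.9, 33.6, 41.9, 47.3, 60.9, 60.9, 79.2, 89.6.
The total first reaches 66 DD on day 8.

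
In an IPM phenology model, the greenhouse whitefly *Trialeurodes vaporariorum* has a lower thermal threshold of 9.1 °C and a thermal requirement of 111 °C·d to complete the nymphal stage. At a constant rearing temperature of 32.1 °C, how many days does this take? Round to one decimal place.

Daily accumulation = 32.1 − 9.1 = 23.0 DD/day.
Duration = 111 / 23.0 = 4.826 ≈ 4.8 days.

4.8 days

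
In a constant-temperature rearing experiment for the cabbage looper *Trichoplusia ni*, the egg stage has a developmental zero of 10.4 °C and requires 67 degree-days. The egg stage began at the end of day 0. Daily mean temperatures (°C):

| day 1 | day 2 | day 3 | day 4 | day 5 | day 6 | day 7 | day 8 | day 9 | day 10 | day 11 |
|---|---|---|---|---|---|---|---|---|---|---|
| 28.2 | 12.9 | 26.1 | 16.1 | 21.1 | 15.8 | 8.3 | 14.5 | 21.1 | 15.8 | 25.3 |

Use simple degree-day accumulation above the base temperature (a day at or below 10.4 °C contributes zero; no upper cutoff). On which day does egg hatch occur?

day 9

Daily DD above 10.4 °C: 17.8, 2.5, 15.7, 5.7, 10.7, 5.4, 0.0, 4.1, 10.7, 5.4, 14.9.
Cumulative: 17.8, 20.3, 36.0, 41.7, 52.4, 57.8, 57.8, 61.9, 72.6, 78.0, 92.9.
The total first reaches 67 DD on day 9.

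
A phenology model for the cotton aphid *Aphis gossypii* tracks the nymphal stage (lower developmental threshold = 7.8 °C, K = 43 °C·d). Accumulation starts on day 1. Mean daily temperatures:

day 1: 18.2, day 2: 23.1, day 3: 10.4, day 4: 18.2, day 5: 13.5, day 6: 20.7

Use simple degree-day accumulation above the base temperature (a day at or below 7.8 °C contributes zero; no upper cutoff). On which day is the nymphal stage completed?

Daily DD above 7.8 °C: 10.4, 15.3, 2.6, 10.4, 5.7, 12.9.
Cumulative: 10.4, 25.7, 28.3, 38.7, 44.4, 57.3.
The total first reaches 43 DD on day 5.

day 5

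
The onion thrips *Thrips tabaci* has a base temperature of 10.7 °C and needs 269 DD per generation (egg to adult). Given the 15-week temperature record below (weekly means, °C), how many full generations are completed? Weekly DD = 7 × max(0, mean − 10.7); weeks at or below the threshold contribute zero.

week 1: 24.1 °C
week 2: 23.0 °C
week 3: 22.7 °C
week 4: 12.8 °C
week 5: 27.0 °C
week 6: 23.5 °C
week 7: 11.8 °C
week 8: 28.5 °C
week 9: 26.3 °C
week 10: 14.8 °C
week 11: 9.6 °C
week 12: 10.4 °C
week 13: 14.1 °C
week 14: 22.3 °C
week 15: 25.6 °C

Weekly DD (7 × max(0, T̄ − 10.7)): 93.8, 86.1, 84.0, 14.7, 114.1, 89.6, 7.7, 124.6, 109.2, 28.7, 0.0, 0.0, 23.8, 81.2, 104.3.
Season total = 961.8 DD.
Complete generations = ⌊961.8 / 269⌋ = 3.

3 generations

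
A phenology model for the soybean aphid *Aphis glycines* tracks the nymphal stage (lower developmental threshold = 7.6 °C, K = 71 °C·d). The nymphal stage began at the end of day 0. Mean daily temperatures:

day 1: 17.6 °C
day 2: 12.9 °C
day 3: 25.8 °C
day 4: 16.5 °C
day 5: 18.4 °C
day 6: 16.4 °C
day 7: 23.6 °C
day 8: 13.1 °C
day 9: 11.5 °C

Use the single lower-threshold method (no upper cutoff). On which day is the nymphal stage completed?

Daily DD above 7.6 °C: 10.0, 5.3, 18.2, 8.9, 10.8, 8.8, 16.0, 5.5, 3.9.
Cumulative: 10.0, 15.3, 33.5, 42.4, 53.2, 62.0, 78.0, 83.5, 87.4.
The total first reaches 71 DD on day 7.

day 7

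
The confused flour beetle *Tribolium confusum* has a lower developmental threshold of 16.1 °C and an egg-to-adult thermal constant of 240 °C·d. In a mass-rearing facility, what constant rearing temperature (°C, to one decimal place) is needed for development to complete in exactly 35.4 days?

22.9 °C

Required daily accumulation = 240 / 35.4 = 6.780 DD/day.
T = T_base + 6.780 = 16.1 + 6.780 = 22.880 ≈ 22.9 °C.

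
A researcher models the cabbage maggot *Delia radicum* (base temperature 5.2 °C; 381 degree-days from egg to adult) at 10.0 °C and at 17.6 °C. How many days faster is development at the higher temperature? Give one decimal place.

At 10.0 °C: 381 / (10.0 − 5.2) = 381 / 4.8 = 79.375 d.
At 17.6 °C: 381 / (17.6 − 5.2) = 381 / 12.4 = 30.726 d.
Difference = |79.375 − 30.726| = 48.649 ≈ 48.6 days.

48.6 days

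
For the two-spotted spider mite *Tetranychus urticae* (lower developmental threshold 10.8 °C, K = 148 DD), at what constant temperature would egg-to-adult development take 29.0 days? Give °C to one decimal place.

Required daily accumulation = 148 / 29.0 = 5.103 DD/day.
T = T_base + 5.103 = 10.8 + 5.103 = 15.903 ≈ 15.9 °C.

15.9 °C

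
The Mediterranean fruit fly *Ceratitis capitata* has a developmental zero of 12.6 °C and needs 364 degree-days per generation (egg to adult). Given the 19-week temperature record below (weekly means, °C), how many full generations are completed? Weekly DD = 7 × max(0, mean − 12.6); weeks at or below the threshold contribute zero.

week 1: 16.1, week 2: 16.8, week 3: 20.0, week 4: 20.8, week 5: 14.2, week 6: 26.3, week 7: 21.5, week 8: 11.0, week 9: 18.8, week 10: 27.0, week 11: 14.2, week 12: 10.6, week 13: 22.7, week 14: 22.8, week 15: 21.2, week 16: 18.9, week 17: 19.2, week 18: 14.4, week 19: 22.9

2 generations

Weekly DD (7 × max(0, T̄ − 12.6)): 24.5, 29.4, 51.8, 57.4, 11.2, 95.9, 62.3, 0.0, 43.4, 100.8, 11.2, 0.0, 70.7, 71.4, 60.2, 44.1, 46.2, 12.6, 72.1.
Season total = 865.2 DD.
Complete generations = ⌊865.2 / 364⌋ = 2.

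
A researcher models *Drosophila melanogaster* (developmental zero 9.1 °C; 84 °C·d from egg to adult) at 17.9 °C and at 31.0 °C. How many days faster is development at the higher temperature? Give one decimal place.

At 17.9 °C: 84 / (17.9 − 9.1) = 84 / 8.8 = 9.545 d.
At 31.0 °C: 84 / (31.0 − 9.1) = 84 / 21.9 = 3.836 d.
Difference = |9.545 − 3.836| = 5.710 ≈ 5.7 days.

5.7 days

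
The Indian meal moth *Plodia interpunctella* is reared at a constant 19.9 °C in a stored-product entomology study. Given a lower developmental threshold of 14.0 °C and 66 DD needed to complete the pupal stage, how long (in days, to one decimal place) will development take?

11.2 days

Daily accumulation = 19.9 − 14.0 = 5.9 DD/day.
Duration = 66 / 5.9 = 11.186 ≈ 11.2 days.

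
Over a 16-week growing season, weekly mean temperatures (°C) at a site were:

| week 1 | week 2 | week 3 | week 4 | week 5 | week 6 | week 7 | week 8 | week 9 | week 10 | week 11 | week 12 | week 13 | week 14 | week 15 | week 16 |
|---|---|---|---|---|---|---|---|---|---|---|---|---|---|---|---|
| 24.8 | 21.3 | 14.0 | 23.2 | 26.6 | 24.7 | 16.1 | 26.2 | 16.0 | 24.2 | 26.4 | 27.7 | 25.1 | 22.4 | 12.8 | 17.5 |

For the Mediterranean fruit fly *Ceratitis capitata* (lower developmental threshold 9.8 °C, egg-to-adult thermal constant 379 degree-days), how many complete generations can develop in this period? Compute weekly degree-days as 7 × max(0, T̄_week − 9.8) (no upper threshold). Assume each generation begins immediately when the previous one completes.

Weekly DD (7 × max(0, T̄ − 9.8)): 105.0, 80.5, 29.4, 93.8, 117.6, 104.3, 44.1, 114.8, 43.4, 100.8, 116.2, 125.3, 107.1, 88.2, 21.0, 53.9.
Season total = 1345.4 DD.
Complete generations = ⌊1345.4 / 379⌋ = 3.

3 generations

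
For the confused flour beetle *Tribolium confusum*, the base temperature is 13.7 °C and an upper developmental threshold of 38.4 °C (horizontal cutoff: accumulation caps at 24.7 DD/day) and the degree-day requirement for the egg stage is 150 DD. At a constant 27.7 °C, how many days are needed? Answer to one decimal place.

Daily accumulation = 27.7 − 13.7 = 14.0 DD/day.
Duration = 150 / 14.0 = 10.714 ≈ 10.7 days.

10.7 days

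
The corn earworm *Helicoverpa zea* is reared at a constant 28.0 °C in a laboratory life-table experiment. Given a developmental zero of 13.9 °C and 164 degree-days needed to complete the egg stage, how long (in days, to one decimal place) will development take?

Daily accumulation = 28.0 − 13.9 = 14.1 DD/day.
Duration = 164 / 14.1 = 11.631 ≈ 11.6 days.

11.6 days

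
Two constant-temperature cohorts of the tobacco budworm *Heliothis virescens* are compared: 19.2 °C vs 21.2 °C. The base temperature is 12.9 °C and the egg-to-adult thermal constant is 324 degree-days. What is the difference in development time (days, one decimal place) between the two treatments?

12.4 days

At 19.2 °C: 324 / (19.2 − 12.9) = 324 / 6.3 = 51.429 d.
At 21.2 °C: 324 / (21.2 − 12.9) = 324 / 8.3 = 39.036 d.
Difference = |51.429 − 39.036| = 12.392 ≈ 12.4 days.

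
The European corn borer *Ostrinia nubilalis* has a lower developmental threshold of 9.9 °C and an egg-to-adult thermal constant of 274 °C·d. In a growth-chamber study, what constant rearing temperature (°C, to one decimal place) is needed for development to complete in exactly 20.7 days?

23.1 °C

Required daily accumulation = 274 / 20.7 = 13.237 DD/day.
T = T_base + 13.237 = 9.9 + 13.237 = 23.137 ≈ 23.1 °C.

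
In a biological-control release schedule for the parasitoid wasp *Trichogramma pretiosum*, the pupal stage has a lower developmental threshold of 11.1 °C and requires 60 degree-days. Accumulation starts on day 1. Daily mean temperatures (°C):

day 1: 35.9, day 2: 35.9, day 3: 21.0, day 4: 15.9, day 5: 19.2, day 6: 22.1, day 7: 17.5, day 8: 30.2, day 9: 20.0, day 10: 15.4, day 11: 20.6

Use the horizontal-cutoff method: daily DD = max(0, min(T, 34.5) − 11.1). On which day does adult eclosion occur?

Daily DD above 11.1 °C (capped at 23.4): 23.4, 23.4, 9.9, 4.8, 8.1, 11.0, 6.4, 19.1, 8.9, 4.3, 9.5.
Cumulative: 23.4, 46.8, 56.7, 61.5, 69.6, 80.6, 87.0, 106.1, 115.0, 119.3, 128.8.
The total first reaches 60 DD on day 4.

day 4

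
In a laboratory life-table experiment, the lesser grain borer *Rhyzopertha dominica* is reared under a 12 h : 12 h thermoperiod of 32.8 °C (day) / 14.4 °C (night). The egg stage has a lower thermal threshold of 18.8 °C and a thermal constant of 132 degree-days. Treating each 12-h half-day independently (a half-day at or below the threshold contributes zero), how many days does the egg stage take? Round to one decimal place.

18.9 days

Day half: max(0, 32.8 − 18.8) × 0.5 = 14.0 × 0.5 = 7.00 DD.
Night half: max(0, 14.4 − 18.8) × 0.5 = 0.0 × 0.5 = 0.00 DD.
Per 24 h: 7.00 DD/day.
Duration = 132 / 7.00 = 18.857 ≈ 18.9 days.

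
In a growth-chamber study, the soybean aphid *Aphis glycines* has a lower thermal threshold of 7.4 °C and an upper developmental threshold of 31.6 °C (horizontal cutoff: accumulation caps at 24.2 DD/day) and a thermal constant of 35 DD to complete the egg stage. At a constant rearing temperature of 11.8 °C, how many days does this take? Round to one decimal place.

8.0 days

Daily accumulation = 11.8 − 7.4 = 4.4 DD/day.
Duration = 35 / 4.4 = 7.955 ≈ 8.0 days.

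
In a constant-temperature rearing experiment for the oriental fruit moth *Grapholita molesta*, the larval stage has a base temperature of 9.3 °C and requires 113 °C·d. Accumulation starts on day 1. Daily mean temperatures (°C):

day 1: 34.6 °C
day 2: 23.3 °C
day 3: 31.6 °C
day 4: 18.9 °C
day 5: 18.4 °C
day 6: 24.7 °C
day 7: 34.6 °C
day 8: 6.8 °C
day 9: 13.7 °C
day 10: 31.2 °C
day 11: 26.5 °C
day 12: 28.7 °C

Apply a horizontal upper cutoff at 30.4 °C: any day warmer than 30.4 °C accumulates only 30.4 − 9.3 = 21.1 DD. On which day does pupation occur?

Daily DD above 9.3 °C (capped at 21.1): 21.1, 14.0, 21.1, 9.6, 9.1, 15.4, 21.1, 0.0, 4.4, 21.1, 17.2, 19.4.
Cumulative: 21.1, 35.1, 56.2, 65.8, 74.9, 90.3, 111.4, 111.4, 115.8, 136.9, 154.1, 173.5.
The total first reaches 113 DD on day 9.

day 9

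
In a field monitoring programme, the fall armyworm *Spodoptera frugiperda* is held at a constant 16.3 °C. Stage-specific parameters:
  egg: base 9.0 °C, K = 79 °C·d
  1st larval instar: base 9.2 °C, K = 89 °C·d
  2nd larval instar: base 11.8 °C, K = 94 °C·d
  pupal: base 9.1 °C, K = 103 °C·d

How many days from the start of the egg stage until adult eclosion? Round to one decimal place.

egg: 79 / (16.3 − 9.0) = 79 / 7.3 = 10.822 d.
1st larval instar: 89 / (16.3 − 9.2) = 89 / 7.1 = 12.535 d.
2nd larval instar: 94 / (16.3 − 11.8) = 94 / 4.5 = 20.889 d.
pupal: 103 / (16.3 − 9.1) = 103 / 7.2 = 14.306 d.
Sum = 58.552 ≈ 58.6 days.

58.6 days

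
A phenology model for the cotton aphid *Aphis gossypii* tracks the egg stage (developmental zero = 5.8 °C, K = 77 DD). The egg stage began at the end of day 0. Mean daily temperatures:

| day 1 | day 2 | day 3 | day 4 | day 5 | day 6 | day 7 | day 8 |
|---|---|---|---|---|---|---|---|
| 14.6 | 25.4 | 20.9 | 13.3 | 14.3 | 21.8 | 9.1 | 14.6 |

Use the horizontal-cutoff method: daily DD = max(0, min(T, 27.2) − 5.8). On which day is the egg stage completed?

day 7

Daily DD above 5.8 °C (capped at 21.4): 8.8, 19.6, 15.1, 7.5, 8.5, 16.0, 3.3, 8.8.
Cumulative: 8.8, 28.4, 43.5, 51.0, 59.5, 75.5, 78.8, 87.6.
The total first reaches 77 DD on day 7.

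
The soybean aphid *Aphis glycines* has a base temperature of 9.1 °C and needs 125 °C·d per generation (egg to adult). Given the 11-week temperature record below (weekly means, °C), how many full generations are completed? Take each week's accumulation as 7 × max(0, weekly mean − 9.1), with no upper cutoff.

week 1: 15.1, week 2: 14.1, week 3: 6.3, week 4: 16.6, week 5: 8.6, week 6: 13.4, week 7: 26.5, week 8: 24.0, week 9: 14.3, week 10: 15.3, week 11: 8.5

3 generations

Weekly DD (7 × max(0, T̄ − 9.1)): 42.0, 35.0, 0.0, 52.5, 0.0, 30.1, 121.8, 104.3, 36.4, 43.4, 0.0.
Season total = 465.5 DD.
Complete generations = ⌊465.5 / 125⌋ = 3.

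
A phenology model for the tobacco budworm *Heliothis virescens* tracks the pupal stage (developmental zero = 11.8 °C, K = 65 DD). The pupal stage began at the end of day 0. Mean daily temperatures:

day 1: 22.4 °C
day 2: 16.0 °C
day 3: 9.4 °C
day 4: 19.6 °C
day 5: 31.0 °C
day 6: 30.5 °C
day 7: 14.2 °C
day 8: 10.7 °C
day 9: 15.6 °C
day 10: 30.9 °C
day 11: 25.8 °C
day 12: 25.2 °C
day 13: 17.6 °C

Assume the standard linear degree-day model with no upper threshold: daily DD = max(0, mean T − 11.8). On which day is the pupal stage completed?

Daily DD above 11.8 °C: 10.6, 4.2, 0.0, 7.8, 19.2, 18.7, 2.4, 0.0, 3.8, 19.1, 14.0, 13.4, 5.8.
Cumulative: 10.6, 14.8, 14.8, 22.6, 41.8, 60.5, 62.9, 62.9, 66.7, 85.8, 99.8, 113.2, 119.0.
The total first reaches 65 DD on day 9.

day 9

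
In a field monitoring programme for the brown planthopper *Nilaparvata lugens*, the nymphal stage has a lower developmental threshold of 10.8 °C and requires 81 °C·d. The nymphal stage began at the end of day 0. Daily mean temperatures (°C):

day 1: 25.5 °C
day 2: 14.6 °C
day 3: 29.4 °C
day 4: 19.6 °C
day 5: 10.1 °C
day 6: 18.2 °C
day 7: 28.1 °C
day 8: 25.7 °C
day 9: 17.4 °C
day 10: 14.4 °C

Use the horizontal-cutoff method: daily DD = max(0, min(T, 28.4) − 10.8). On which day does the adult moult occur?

day 8

Daily DD above 10.8 °C (capped at 17.6): 14.7, 3.8, 17.6, 8.8, 0.0, 7.4, 17.3, 14.9, 6.6, 3.6.
Cumulative: 14.7, 18.5, 36.1, 44.9, 44.9, 52.3, 69.6, 84.5, 91.1, 94.7.
The total first reaches 81 DD on day 8.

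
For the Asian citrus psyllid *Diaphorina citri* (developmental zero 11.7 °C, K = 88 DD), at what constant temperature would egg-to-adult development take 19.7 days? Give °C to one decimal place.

Required daily accumulation = 88 / 19.7 = 4.467 DD/day.
T = T_base + 4.467 = 11.7 + 4.467 = 16.167 ≈ 16.2 °C.

16.2 °C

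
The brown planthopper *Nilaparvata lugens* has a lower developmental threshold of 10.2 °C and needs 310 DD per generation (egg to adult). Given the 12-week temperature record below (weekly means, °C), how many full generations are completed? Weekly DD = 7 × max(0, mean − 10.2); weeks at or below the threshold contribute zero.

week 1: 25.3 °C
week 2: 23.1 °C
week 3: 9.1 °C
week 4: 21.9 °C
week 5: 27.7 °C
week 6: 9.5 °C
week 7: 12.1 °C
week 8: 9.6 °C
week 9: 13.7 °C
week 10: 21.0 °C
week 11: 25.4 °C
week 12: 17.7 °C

Weekly DD (7 × max(0, T̄ − 10.2)): 105.7, 90.3, 0.0, 81.9, 122.5, 0.0, 13.3, 0.0, 24.5, 75.6, 106.4, 52.5.
Season total = 672.7 DD.
Complete generations = ⌊672.7 / 310⌋ = 2.

2 generations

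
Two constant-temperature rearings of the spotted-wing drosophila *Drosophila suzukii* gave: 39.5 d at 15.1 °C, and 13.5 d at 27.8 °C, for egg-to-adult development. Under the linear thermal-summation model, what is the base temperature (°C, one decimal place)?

8.5 °C

Equal thermal constants: D₁(T₁ − T_b) = D₂(T₂ − T_b).
39.5·(15.1 − T_b) = 13.5·(27.8 − T_b)
T_b = (39.5·15.1 − 13.5·27.8) / (39.5 − 13.5) = 221.15 / 26.0 = 8.506 °C ≈ 8.5 °C.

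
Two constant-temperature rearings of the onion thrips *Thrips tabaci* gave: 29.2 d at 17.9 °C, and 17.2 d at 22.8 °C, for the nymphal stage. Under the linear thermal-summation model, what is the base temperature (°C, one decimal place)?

10.9 °C

Linear rate model ⇒ the product D·(T − T_b) is constant across temperatures.
29.2·(17.9 − T_b) = 17.2·(22.8 − T_b)
T_b = (29.2·17.9 − 17.2·22.8) / (29.2 − 17.2) = 130.52 / 12.0 = 10.877 °C ≈ 10.9 °C.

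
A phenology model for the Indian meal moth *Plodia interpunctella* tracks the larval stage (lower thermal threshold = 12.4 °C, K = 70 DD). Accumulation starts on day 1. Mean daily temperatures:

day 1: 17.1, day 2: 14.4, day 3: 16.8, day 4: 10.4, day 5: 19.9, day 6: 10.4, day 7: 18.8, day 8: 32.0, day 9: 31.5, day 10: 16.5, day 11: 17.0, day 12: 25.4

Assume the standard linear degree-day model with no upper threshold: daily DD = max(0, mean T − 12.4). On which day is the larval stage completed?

day 11

Daily DD above 12.4 °C: 4.7, 2.0, 4.4, 0.0, 7.5, 0.0, 6.4, 19.6, 19.1, 4.1, 4.6, 13.0.
Cumulative: 4.7, 6.7, 11.1, 11.1, 18.6, 18.6, 25.0, 44.6, 63.7, 67.8, 72.4, 85.4.
The total first reaches 70 DD on day 11.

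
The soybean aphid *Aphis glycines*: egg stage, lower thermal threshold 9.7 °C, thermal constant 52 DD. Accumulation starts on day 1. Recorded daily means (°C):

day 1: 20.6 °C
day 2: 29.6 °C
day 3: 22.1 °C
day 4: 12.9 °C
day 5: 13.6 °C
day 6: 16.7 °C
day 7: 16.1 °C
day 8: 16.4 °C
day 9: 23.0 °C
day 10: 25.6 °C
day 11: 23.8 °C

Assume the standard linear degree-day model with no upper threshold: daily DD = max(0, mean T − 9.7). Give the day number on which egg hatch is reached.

day 6

Daily DD above 9.7 °C: 10.9, 19.9, 12.4, 3.2, 3.9, 7.0, 6.4, 6.7, 13.3, 15.9, 14.1.
Cumulative: 10.9, 30.8, 43.2, 46.4, 50.3, 57.3, 63.7, 70.4, 83.7, 99.6, 113.7.
The total first reaches 52 DD on day 6.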